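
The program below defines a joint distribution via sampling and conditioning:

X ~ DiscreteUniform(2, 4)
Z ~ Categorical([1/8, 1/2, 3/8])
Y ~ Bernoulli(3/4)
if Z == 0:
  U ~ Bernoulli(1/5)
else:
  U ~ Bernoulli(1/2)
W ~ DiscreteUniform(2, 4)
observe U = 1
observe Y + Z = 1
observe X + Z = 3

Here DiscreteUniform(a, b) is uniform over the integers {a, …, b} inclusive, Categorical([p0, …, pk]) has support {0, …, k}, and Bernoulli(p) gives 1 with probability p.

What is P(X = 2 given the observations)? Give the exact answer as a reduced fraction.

Enumerate traces; 6 have nonzero weight after conditioning:
  (X=2, Z=1, Y=0, U=1, W=2) weight 1/144
  (X=2, Z=1, Y=0, U=1, W=3) weight 1/144
  (X=2, Z=1, Y=0, U=1, W=4) weight 1/144
  (X=3, Z=0, Y=1, U=1, W=2) weight 1/480
  (X=3, Z=0, Y=1, U=1, W=3) weight 1/480
  (X=3, Z=0, Y=1, U=1, W=4) weight 1/480
Group by X:
  weight(X=2) = 1/48
  weight(X=3) = 1/160
Total weight = 1/48 + 1/160 = 13/480
P(X=2 | obs) = 1/48 / 13/480 = 10/13
P(X=3 | obs) = 1/160 / 13/480 = 3/13

P(X = 2 | obs) = 10/13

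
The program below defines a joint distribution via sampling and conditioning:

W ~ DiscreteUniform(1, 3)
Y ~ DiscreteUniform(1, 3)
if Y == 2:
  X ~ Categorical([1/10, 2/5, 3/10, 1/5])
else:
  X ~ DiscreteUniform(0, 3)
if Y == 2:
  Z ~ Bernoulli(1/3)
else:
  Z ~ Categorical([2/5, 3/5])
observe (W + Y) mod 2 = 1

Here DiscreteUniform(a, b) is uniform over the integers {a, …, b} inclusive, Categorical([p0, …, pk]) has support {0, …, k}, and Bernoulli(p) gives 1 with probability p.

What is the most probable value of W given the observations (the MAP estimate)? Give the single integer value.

argmax_v P(W = v | obs) = 2

Enumerate traces; 32 have nonzero weight after conditioning:
  (W=1, Y=2, X=0, Z=0) weight 1/135
  (W=1, Y=2, X=0, Z=1) weight 1/270
  (W=1, Y=2, X=1, Z=0) weight 4/135
  (W=1, Y=2, X=1, Z=1) weight 2/135
  (W=1, Y=2, X=2, Z=0) weight 1/45
  (W=1, Y=2, X=2, Z=1) weight 1/90
  (W=1, Y=2, X=3, Z=0) weight 2/135
  (W=1, Y=2, X=3, Z=1) weight 1/135
  (W=2, Y=1, X=0, Z=0) weight 1/90
  (W=3, Y=2, X=0, Z=0) weight 1/135
  … 22 more
Group by W:
  weight(W=1) = 1/9
  weight(W=2) = 2/9
  weight(W=3) = 1/9
Total weight = 1/9 + 2/9 + 1/9 = 4/9
P(W=1 | obs) = 1/9 / 4/9 = 1/4
P(W=2 | obs) = 2/9 / 4/9 = 1/2
P(W=3 | obs) = 1/9 / 4/9 = 1/4
argmax = 2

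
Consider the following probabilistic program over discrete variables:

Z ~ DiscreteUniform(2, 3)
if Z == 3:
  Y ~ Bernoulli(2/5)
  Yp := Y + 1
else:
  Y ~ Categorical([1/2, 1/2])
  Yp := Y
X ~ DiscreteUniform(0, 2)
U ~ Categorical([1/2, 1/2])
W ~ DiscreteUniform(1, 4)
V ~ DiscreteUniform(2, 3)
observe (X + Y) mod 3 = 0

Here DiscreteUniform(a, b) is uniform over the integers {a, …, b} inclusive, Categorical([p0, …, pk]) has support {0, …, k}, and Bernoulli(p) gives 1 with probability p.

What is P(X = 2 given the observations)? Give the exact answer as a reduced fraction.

Enumerate traces; 64 have nonzero weight after conditioning:
  (Z=2, Y=0, X=0, U=0, W=1, V=2) weight 1/192
  (Z=2, Y=0, X=0, U=0, W=1, V=3) weight 1/192
  (Z=2, Y=0, X=0, U=0, W=2, V=2) weight 1/192
  (Z=2, Y=0, X=0, U=0, W=2, V=3) weight 1/192
  (Z=2, Y=0, X=0, U=0, W=3, V=2) weight 1/192
  (Z=2, Y=0, X=0, U=0, W=3, V=3) weight 1/192
  (Z=2, Y=0, X=0, U=0, W=4, V=2) weight 1/192
  (Z=2, Y=0, X=0, U=0, W=4, V=3) weight 1/192
  (Z=2, Y=1, X=2, U=0, W=1, V=2) weight 1/192
  … 55 more
Group by X:
  weight(X=0) = 11/60
  weight(X=2) = 3/20
Total weight = 11/60 + 3/20 = 1/3
P(X=0 | obs) = 11/60 / 1/3 = 11/20
P(X=2 | obs) = 3/20 / 1/3 = 9/20

P(X = 2 | obs) = 9/20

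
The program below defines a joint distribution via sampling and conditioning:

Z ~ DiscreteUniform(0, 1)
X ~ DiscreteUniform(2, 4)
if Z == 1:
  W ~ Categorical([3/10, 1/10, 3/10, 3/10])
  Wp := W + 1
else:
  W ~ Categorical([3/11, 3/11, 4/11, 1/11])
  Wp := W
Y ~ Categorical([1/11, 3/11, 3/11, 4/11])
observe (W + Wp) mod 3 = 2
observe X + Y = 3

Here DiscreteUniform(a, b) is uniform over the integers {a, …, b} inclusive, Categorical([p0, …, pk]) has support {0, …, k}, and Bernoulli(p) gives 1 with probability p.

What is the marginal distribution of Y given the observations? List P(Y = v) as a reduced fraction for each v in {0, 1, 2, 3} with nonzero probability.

Enumerate traces; 4 have nonzero weight after conditioning:
  (Z=0, X=2, W=1, Y=1) weight 3/242
  (Z=0, X=3, W=1, Y=0) weight 1/242
  (Z=1, X=2, W=2, Y=1) weight 3/220
  (Z=1, X=3, W=2, Y=0) weight 1/220
Group by Y:
  weight(Y=0) = 21/2420
  weight(Y=1) = 63/2420
Total weight = 21/2420 + 63/2420 = 21/605
P(Y=0 | obs) = 21/2420 / 21/605 = 1/4
P(Y=1 | obs) = 63/2420 / 21/605 = 3/4

P(Y=0) = 1/4, P(Y=1) = 3/4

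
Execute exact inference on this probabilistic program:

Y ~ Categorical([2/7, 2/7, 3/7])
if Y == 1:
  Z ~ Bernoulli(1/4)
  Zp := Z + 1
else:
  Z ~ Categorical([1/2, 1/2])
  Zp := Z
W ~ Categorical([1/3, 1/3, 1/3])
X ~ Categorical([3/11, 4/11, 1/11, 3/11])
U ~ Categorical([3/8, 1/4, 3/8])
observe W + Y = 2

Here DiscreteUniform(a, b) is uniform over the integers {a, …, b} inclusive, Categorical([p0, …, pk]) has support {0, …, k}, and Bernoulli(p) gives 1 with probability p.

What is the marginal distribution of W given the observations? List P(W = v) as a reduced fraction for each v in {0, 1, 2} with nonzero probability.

Enumerate traces; 72 have nonzero weight after conditioning:
  (Y=0, Z=0, W=2, X=0, U=0) weight 3/616
  (Y=0, Z=0, W=2, X=0, U=1) weight 1/308
  (Y=0, Z=0, W=2, X=0, U=2) weight 3/616
  (Y=0, Z=0, W=2, X=1, U=0) weight 1/154
  (Y=0, Z=0, W=2, X=1, U=1) weight 1/231
  (Y=0, Z=0, W=2, X=1, U=2) weight 1/154
  (Y=0, Z=0, W=2, X=2, U=0) weight 1/616
  (Y=0, Z=0, W=2, X=2, U=1) weight 1/924
  (Y=1, Z=0, W=1, X=0, U=0) weight 9/1232
  (Y=2, Z=0, W=0, X=0, U=0) weight 9/1232
  … 62 more
Group by W:
  weight(W=0) = 1/7
  weight(W=1) = 2/21
  weight(W=2) = 2/21
Total weight = 1/7 + 2/21 + 2/21 = 1/3
P(W=0 | obs) = 1/7 / 1/3 = 3/7
P(W=1 | obs) = 2/21 / 1/3 = 2/7
P(W=2 | obs) = 2/21 / 1/3 = 2/7

P(W=0) = 3/7, P(W=1) = 2/7, P(W=2) = 2/7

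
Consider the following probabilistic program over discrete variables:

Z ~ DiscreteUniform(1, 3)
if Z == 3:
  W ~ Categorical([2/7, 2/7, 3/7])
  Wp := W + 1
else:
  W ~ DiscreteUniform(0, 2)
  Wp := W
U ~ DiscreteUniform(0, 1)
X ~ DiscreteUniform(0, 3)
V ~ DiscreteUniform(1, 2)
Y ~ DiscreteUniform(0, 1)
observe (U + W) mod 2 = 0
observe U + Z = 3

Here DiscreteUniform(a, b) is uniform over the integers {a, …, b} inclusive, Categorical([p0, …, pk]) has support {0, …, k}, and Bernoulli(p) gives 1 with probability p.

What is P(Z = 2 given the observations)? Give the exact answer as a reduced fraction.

P(Z = 2 | obs) = 7/22

Enumerate traces; 48 have nonzero weight after conditioning:
  (Z=2, W=1, U=1, X=0, V=1, Y=0) weight 1/288
  (Z=2, W=1, U=1, X=0, V=1, Y=1) weight 1/288
  (Z=2, W=1, U=1, X=0, V=2, Y=0) weight 1/288
  (Z=2, W=1, U=1, X=0, V=2, Y=1) weight 1/288
  (Z=2, W=1, U=1, X=1, V=1, Y=0) weight 1/288
  (Z=2, W=1, U=1, X=1, V=1, Y=1) weight 1/288
  (Z=2, W=1, U=1, X=1, V=2, Y=0) weight 1/288
  (Z=2, W=1, U=1, X=1, V=2, Y=1) weight 1/288
  (Z=3, W=0, U=0, X=0, V=1, Y=0) weight 1/336
  … 39 more
Group by Z:
  weight(Z=2) = 1/18
  weight(Z=3) = 5/42
Total weight = 1/18 + 5/42 = 11/63
P(Z=2 | obs) = 1/18 / 11/63 = 7/22
P(Z=3 | obs) = 5/42 / 11/63 = 15/22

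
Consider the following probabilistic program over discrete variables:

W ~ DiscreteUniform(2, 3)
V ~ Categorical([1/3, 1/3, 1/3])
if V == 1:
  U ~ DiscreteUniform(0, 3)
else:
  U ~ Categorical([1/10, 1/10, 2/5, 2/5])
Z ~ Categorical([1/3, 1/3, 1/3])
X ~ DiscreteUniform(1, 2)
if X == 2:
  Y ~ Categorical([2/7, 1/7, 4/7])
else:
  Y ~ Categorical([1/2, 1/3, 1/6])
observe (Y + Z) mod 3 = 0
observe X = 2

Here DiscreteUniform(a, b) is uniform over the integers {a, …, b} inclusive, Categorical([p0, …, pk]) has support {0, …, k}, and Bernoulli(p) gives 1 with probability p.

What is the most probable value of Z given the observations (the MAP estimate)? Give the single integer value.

argmax_v P(Z = v | obs) = 1

Enumerate traces; 72 have nonzero weight after conditioning:
  (W=2, V=0, U=0, Z=0, X=2, Y=0) weight 1/1260
  (W=2, V=0, U=0, Z=1, X=2, Y=2) weight 1/630
  (W=2, V=0, U=0, Z=2, X=2, Y=1) weight 1/2520
  (W=2, V=0, U=1, Z=0, X=2, Y=0) weight 1/1260
  (W=2, V=0, U=1, Z=1, X=2, Y=2) weight 1/630
  (W=2, V=0, U=1, Z=2, X=2, Y=1) weight 1/2520
  (W=2, V=0, U=2, Z=0, X=2, Y=0) weight 1/315
  (W=2, V=0, U=2, Z=1, X=2, Y=2) weight 2/315
  … 64 more
Group by Z:
  weight(Z=0) = 1/21
  weight(Z=1) = 2/21
  weight(Z=2) = 1/42
Total weight = 1/21 + 2/21 + 1/42 = 1/6
P(Z=0 | obs) = 1/21 / 1/6 = 2/7
P(Z=1 | obs) = 2/21 / 1/6 = 4/7
P(Z=2 | obs) = 1/42 / 1/6 = 1/7
argmax = 1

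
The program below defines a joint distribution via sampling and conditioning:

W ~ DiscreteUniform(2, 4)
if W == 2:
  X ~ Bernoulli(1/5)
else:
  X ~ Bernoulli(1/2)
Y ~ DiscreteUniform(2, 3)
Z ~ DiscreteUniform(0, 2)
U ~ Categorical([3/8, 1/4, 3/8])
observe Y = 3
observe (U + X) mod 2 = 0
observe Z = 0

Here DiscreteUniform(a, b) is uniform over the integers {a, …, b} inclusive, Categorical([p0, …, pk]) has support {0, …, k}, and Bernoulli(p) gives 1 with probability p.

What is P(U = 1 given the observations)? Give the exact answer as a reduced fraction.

Enumerate traces; 9 have nonzero weight after conditioning:
  (W=2, X=0, Y=3, Z=0, U=0) weight 1/60
  (W=2, X=0, Y=3, Z=0, U=2) weight 1/60
  (W=2, X=1, Y=3, Z=0, U=1) weight 1/360
  (W=3, X=0, Y=3, Z=0, U=0) weight 1/96
  (W=3, X=0, Y=3, Z=0, U=2) weight 1/96
  (W=3, X=1, Y=3, Z=0, U=1) weight 1/144
  (W=4, X=0, Y=3, Z=0, U=0) weight 1/96
  (W=4, X=0, Y=3, Z=0, U=2) weight 1/96
  … 1 more
Group by U:
  weight(U=0) = 3/80
  weight(U=1) = 1/60
  weight(U=2) = 3/80
Total weight = 3/80 + 1/60 + 3/80 = 11/120
P(U=0 | obs) = 3/80 / 11/120 = 9/22
P(U=1 | obs) = 1/60 / 11/120 = 2/11
P(U=2 | obs) = 3/80 / 11/120 = 9/22

P(U = 1 | obs) = 2/11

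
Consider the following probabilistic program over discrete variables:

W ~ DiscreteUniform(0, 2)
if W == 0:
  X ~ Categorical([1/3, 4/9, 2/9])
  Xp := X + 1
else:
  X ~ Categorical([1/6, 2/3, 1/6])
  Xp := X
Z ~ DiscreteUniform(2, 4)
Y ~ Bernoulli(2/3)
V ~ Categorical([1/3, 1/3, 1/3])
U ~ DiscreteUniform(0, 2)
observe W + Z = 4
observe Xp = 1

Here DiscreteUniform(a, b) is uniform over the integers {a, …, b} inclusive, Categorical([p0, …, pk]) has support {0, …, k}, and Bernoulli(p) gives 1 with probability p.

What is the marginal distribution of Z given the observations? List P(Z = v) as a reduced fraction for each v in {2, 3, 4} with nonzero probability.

P(Z=2) = 2/5, P(Z=3) = 2/5, P(Z=4) = 1/5

Enumerate traces; 54 have nonzero weight after conditioning:
  (W=0, X=0, Z=4, Y=0, V=0, U=0) weight 1/729
  (W=0, X=0, Z=4, Y=0, V=0, U=1) weight 1/729
  (W=0, X=0, Z=4, Y=0, V=0, U=2) weight 1/729
  (W=0, X=0, Z=4, Y=0, V=1, U=0) weight 1/729
  (W=0, X=0, Z=4, Y=0, V=1, U=1) weight 1/729
  (W=0, X=0, Z=4, Y=0, V=1, U=2) weight 1/729
  (W=0, X=0, Z=4, Y=0, V=2, U=0) weight 1/729
  (W=0, X=0, Z=4, Y=0, V=2, U=1) weight 1/729
  (W=1, X=1, Z=3, Y=0, V=0, U=0) weight 2/729
  (W=2, X=1, Z=2, Y=0, V=0, U=0) weight 2/729
  … 44 more
Group by Z:
  weight(Z=2) = 2/27
  weight(Z=3) = 2/27
  weight(Z=4) = 1/27
Total weight = 2/27 + 2/27 + 1/27 = 5/27
P(Z=2 | obs) = 2/27 / 5/27 = 2/5
P(Z=3 | obs) = 2/27 / 5/27 = 2/5
P(Z=4 | obs) = 1/27 / 5/27 = 1/5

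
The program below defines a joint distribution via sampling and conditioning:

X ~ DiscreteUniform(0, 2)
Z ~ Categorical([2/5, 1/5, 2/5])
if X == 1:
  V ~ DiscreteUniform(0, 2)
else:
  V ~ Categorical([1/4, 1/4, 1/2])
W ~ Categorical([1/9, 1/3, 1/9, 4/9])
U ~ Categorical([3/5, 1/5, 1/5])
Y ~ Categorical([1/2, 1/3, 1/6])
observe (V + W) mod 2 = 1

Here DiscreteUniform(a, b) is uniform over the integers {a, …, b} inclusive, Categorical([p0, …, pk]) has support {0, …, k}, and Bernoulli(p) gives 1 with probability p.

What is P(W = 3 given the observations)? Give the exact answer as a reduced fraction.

Enumerate traces; 486 have nonzero weight after conditioning:
  (X=0, Z=0, V=0, W=1, U=0, Y=0) weight 1/300
  (X=0, Z=0, V=0, W=1, U=0, Y=1) weight 1/450
  (X=0, Z=0, V=0, W=1, U=0, Y=2) weight 1/900
  (X=0, Z=0, V=0, W=1, U=1, Y=0) weight 1/900
  (X=0, Z=0, V=0, W=1, U=1, Y=1) weight 1/1350
  (X=0, Z=0, V=0, W=1, U=1, Y=2) weight 1/2700
  (X=0, Z=0, V=0, W=1, U=2, Y=0) weight 1/900
  (X=0, Z=0, V=0, W=1, U=2, Y=1) weight 1/1350
  (X=0, Z=0, V=0, W=3, U=0, Y=0) weight 1/225
  (X=0, Z=0, V=1, W=0, U=0, Y=0) weight 1/900
  … 476 more
Group by W:
  weight(W=0) = 5/162
  weight(W=1) = 13/54
  weight(W=2) = 5/162
  weight(W=3) = 26/81
Total weight = 5/162 + 13/54 + 5/162 + 26/81 = 101/162
P(W=0 | obs) = 5/162 / 101/162 = 5/101
P(W=1 | obs) = 13/54 / 101/162 = 39/101
P(W=2 | obs) = 5/162 / 101/162 = 5/101
P(W=3 | obs) = 26/81 / 101/162 = 52/101

P(W = 3 | obs) = 52/101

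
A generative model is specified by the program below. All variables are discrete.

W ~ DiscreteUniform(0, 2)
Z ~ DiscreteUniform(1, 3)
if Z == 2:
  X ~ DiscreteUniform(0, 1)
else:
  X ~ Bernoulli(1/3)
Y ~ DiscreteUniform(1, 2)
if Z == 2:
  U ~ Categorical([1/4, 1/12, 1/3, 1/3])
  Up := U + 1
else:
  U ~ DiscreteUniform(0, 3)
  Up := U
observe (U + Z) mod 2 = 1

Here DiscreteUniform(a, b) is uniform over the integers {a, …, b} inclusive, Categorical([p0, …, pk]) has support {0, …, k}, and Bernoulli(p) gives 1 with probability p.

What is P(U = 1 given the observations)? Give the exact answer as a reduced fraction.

Enumerate traces; 72 have nonzero weight after conditioning:
  (W=0, Z=1, X=0, Y=1, U=0) weight 1/108
  (W=0, Z=1, X=0, Y=1, U=2) weight 1/108
  (W=0, Z=1, X=0, Y=2, U=0) weight 1/108
  (W=0, Z=1, X=0, Y=2, U=2) weight 1/108
  (W=0, Z=1, X=1, Y=1, U=0) weight 1/216
  (W=0, Z=1, X=1, Y=1, U=2) weight 1/216
  (W=0, Z=1, X=1, Y=2, U=0) weight 1/216
  (W=0, Z=1, X=1, Y=2, U=2) weight 1/216
  (W=0, Z=2, X=0, Y=1, U=1) weight 1/432
  (W=0, Z=2, X=0, Y=1, U=3) weight 1/108
  … 62 more
Group by U:
  weight(U=0) = 1/6
  weight(U=1) = 1/36
  weight(U=2) = 1/6
  weight(U=3) = 1/9
Total weight = 1/6 + 1/36 + 1/6 + 1/9 = 17/36
P(U=0 | obs) = 1/6 / 17/36 = 6/17
P(U=1 | obs) = 1/36 / 17/36 = 1/17
P(U=2 | obs) = 1/6 / 17/36 = 6/17
P(U=3 | obs) = 1/9 / 17/36 = 4/17

P(U = 1 | obs) = 1/17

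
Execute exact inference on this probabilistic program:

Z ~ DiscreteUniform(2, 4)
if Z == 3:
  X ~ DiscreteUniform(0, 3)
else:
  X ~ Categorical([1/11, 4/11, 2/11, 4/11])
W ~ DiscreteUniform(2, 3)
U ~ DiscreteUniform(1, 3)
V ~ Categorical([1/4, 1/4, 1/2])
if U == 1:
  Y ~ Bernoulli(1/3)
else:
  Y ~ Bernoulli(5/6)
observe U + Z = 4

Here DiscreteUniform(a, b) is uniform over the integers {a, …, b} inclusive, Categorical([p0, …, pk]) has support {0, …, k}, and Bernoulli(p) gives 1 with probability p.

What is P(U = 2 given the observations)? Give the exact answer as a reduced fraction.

Enumerate traces; 96 have nonzero weight after conditioning:
  (Z=2, X=0, W=2, U=2, V=0, Y=0) weight 1/4752
  (Z=2, X=0, W=2, U=2, V=0, Y=1) weight 5/4752
  (Z=2, X=0, W=2, U=2, V=1, Y=0) weight 1/4752
  (Z=2, X=0, W=2, U=2, V=1, Y=1) weight 5/4752
  (Z=2, X=0, W=2, U=2, V=2, Y=0) weight 1/2376
  (Z=2, X=0, W=2, U=2, V=2, Y=1) weight 5/2376
  (Z=2, X=0, W=3, U=2, V=0, Y=0) weight 1/4752
  (Z=2, X=0, W=3, U=2, V=0, Y=1) weight 5/4752
  (Z=3, X=0, W=2, U=1, V=0, Y=0) weight 1/432
  … 87 more
Group by U:
  weight(U=1) = 1/9
  weight(U=2) = 1/9
Total weight = 1/9 + 1/9 = 2/9
P(U=1 | obs) = 1/9 / 2/9 = 1/2
P(U=2 | obs) = 1/9 / 2/9 = 1/2

P(U = 2 | obs) = 1/2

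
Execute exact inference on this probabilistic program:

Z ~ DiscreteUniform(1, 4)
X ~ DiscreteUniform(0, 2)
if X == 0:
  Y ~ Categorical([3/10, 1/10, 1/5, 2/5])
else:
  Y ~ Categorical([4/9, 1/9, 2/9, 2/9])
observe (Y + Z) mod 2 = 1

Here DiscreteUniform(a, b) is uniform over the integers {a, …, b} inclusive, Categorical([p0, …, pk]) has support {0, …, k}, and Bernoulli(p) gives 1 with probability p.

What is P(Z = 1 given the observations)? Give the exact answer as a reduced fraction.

Enumerate traces; 24 have nonzero weight after conditioning:
  (Z=1, X=0, Y=0) weight 1/40
  (Z=1, X=0, Y=2) weight 1/60
  (Z=1, X=1, Y=0) weight 1/27
  (Z=1, X=1, Y=2) weight 1/54
  (Z=1, X=2, Y=0) weight 1/27
  (Z=1, X=2, Y=2) weight 1/54
  (Z=2, X=0, Y=1) weight 1/120
  (Z=2, X=0, Y=3) weight 1/30
  (Z=3, X=0, Y=0) weight 1/40
  (Z=4, X=0, Y=1) weight 1/120
  … 14 more
Group by Z:
  weight(Z=1) = 11/72
  weight(Z=2) = 7/72
  weight(Z=3) = 11/72
  weight(Z=4) = 7/72
Total weight = 11/72 + 7/72 + 11/72 + 7/72 = 1/2
P(Z=1 | obs) = 11/72 / 1/2 = 11/36
P(Z=2 | obs) = 7/72 / 1/2 = 7/36
P(Z=3 | obs) = 11/72 / 1/2 = 11/36
P(Z=4 | obs) = 7/72 / 1/2 = 7/36

P(Z = 1 | obs) = 11/36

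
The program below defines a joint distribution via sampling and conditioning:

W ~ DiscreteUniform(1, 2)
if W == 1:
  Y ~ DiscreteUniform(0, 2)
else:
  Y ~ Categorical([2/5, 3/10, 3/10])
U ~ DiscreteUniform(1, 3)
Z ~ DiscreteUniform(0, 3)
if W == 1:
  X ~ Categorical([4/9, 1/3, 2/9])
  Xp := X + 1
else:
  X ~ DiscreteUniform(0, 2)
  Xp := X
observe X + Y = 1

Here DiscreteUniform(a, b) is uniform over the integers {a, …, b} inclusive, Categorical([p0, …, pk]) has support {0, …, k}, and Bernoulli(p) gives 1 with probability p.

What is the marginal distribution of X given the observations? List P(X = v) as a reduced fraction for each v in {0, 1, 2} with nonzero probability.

Enumerate traces; 48 have nonzero weight after conditioning:
  (W=1, Y=0, U=1, Z=0, X=1) weight 1/216
  (W=1, Y=0, U=1, Z=1, X=1) weight 1/216
  (W=1, Y=0, U=1, Z=2, X=1) weight 1/216
  (W=1, Y=0, U=1, Z=3, X=1) weight 1/216
  (W=1, Y=0, U=2, Z=0, X=1) weight 1/216
  (W=1, Y=0, U=2, Z=1, X=1) weight 1/216
  (W=1, Y=0, U=2, Z=2, X=1) weight 1/216
  (W=1, Y=0, U=2, Z=3, X=1) weight 1/216
  (W=1, Y=1, U=1, Z=0, X=0) weight 1/162
  … 39 more
Group by X:
  weight(X=0) = 67/540
  weight(X=1) = 11/90
Total weight = 67/540 + 11/90 = 133/540
P(X=0 | obs) = 67/540 / 133/540 = 67/133
P(X=1 | obs) = 11/90 / 133/540 = 66/133

P(X=0) = 67/133, P(X=1) = 66/133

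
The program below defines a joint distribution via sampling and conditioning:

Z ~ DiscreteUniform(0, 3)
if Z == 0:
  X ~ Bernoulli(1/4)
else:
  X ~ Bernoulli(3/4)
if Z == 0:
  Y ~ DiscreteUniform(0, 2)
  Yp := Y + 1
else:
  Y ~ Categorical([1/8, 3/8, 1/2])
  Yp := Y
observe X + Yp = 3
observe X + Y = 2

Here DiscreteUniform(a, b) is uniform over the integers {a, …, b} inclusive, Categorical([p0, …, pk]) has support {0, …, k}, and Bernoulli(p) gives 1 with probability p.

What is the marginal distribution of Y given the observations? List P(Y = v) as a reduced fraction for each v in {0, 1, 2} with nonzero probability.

Enumerate traces; 2 have nonzero weight after conditioning:
  (Z=0, X=0, Y=2) weight 1/16
  (Z=0, X=1, Y=1) weight 1/48
Group by Y:
  weight(Y=1) = 1/48
  weight(Y=2) = 1/16
Total weight = 1/48 + 1/16 = 1/12
P(Y=1 | obs) = 1/48 / 1/12 = 1/4
P(Y=2 | obs) = 1/16 / 1/12 = 3/4

P(Y=1) = 1/4, P(Y=2) = 3/4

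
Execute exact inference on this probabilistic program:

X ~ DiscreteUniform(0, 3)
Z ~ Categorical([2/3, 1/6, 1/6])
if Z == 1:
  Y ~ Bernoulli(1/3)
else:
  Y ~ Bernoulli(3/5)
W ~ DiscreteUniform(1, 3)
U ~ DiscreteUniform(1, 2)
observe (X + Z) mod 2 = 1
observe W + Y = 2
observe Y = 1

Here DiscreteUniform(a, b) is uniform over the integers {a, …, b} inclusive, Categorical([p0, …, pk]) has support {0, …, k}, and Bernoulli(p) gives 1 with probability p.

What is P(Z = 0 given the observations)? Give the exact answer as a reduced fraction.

P(Z = 0 | obs) = 18/25

Enumerate traces; 12 have nonzero weight after conditioning:
  (X=0, Z=1, Y=1, W=1, U=1) weight 1/432
  (X=0, Z=1, Y=1, W=1, U=2) weight 1/432
  (X=1, Z=0, Y=1, W=1, U=1) weight 1/60
  (X=1, Z=0, Y=1, W=1, U=2) weight 1/60
  (X=1, Z=2, Y=1, W=1, U=1) weight 1/240
  (X=1, Z=2, Y=1, W=1, U=2) weight 1/240
  (X=2, Z=1, Y=1, W=1, U=1) weight 1/432
  (X=2, Z=1, Y=1, W=1, U=2) weight 1/432
  … 4 more
Group by Z:
  weight(Z=0) = 1/15
  weight(Z=1) = 1/108
  weight(Z=2) = 1/60
Total weight = 1/15 + 1/108 + 1/60 = 5/54
P(Z=0 | obs) = 1/15 / 5/54 = 18/25
P(Z=1 | obs) = 1/108 / 5/54 = 1/10
P(Z=2 | obs) = 1/60 / 5/54 = 9/50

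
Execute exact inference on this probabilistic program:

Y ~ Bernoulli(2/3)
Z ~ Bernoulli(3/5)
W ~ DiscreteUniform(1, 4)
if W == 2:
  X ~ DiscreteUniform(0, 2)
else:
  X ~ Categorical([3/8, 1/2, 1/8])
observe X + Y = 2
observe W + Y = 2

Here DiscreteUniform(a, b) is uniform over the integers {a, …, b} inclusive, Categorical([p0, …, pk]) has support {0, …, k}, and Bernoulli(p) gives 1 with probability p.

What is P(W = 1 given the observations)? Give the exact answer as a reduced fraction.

Enumerate traces; 4 have nonzero weight after conditioning:
  (Y=0, Z=0, W=2, X=2) weight 1/90
  (Y=0, Z=1, W=2, X=2) weight 1/60
  (Y=1, Z=0, W=1, X=1) weight 1/30
  (Y=1, Z=1, W=1, X=1) weight 1/20
Group by W:
  weight(W=1) = 1/12
  weight(W=2) = 1/36
Total weight = 1/12 + 1/36 = 1/9
P(W=1 | obs) = 1/12 / 1/9 = 3/4
P(W=2 | obs) = 1/36 / 1/9 = 1/4

P(W = 1 | obs) = 3/4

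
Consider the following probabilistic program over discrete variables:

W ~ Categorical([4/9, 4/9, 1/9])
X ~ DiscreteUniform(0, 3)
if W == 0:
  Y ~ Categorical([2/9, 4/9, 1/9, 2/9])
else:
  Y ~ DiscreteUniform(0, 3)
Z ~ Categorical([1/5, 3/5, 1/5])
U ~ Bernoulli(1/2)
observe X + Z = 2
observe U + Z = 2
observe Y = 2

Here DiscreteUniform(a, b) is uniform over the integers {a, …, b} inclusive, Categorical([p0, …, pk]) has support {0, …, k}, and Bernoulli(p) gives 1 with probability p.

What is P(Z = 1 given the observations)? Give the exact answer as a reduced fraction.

Enumerate traces; 6 have nonzero weight after conditioning:
  (W=0, X=0, Y=2, Z=2, U=0) weight 1/810
  (W=0, X=1, Y=2, Z=1, U=1) weight 1/270
  (W=1, X=0, Y=2, Z=2, U=0) weight 1/360
  (W=1, X=1, Y=2, Z=1, U=1) weight 1/120
  (W=2, X=0, Y=2, Z=2, U=0) weight 1/1440
  (W=2, X=1, Y=2, Z=1, U=1) weight 1/480
Group by Z:
  weight(Z=1) = 61/4320
  weight(Z=2) = 61/12960
Total weight = 61/4320 + 61/12960 = 61/3240
P(Z=1 | obs) = 61/4320 / 61/3240 = 3/4
P(Z=2 | obs) = 61/12960 / 61/3240 = 1/4

P(Z = 1 | obs) = 3/4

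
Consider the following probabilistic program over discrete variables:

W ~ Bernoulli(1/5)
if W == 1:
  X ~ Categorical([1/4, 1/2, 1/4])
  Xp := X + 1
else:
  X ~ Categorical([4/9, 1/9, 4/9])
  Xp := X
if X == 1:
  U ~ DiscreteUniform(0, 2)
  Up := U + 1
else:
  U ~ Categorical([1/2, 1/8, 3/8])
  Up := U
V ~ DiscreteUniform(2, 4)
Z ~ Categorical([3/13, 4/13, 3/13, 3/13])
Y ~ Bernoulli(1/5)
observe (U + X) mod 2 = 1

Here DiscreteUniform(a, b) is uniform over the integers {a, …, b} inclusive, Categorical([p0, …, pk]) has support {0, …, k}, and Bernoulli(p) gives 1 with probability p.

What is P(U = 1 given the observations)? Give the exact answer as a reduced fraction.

P(U = 1 | obs) = 219/491

Enumerate traces; 192 have nonzero weight after conditioning:
  (W=0, X=0, U=1, V=2, Z=0, Y=0) weight 8/2925
  (W=0, X=0, U=1, V=2, Z=0, Y=1) weight 2/2925
  (W=0, X=0, U=1, V=2, Z=1, Y=0) weight 32/8775
  (W=0, X=0, U=1, V=2, Z=1, Y=1) weight 8/8775
  (W=0, X=0, U=1, V=2, Z=2, Y=0) weight 8/2925
  (W=0, X=0, U=1, V=2, Z=2, Y=1) weight 2/2925
  (W=0, X=0, U=1, V=2, Z=3, Y=0) weight 8/2925
  (W=0, X=0, U=1, V=2, Z=3, Y=1) weight 2/2925
  (W=0, X=1, U=0, V=2, Z=0, Y=0) weight 16/8775
  (W=0, X=1, U=2, V=2, Z=0, Y=0) weight 16/8775
  … 182 more
Group by U:
  weight(U=0) = 17/270
  weight(U=1) = 73/720
  weight(U=2) = 17/270
Total weight = 17/270 + 73/720 + 17/270 = 491/2160
P(U=0 | obs) = 17/270 / 491/2160 = 136/491
P(U=1 | obs) = 73/720 / 491/2160 = 219/491
P(U=2 | obs) = 17/270 / 491/2160 = 136/491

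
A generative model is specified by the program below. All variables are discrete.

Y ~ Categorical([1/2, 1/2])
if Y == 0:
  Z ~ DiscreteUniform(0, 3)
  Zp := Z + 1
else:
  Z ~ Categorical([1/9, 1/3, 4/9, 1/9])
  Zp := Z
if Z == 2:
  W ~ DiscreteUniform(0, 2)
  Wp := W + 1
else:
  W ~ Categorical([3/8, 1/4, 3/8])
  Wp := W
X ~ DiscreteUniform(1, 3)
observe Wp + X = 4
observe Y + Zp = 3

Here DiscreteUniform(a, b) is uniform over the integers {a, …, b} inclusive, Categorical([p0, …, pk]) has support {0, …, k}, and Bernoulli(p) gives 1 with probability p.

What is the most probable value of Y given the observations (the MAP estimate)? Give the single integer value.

Enumerate traces; 6 have nonzero weight after conditioning:
  (Y=0, Z=2, W=0, X=3) weight 1/72
  (Y=0, Z=2, W=1, X=2) weight 1/72
  (Y=0, Z=2, W=2, X=1) weight 1/72
  (Y=1, Z=2, W=0, X=3) weight 2/81
  (Y=1, Z=2, W=1, X=2) weight 2/81
  (Y=1, Z=2, W=2, X=1) weight 2/81
Group by Y:
  weight(Y=0) = 1/24
  weight(Y=1) = 2/27
Total weight = 1/24 + 2/27 = 25/216
P(Y=0 | obs) = 1/24 / 25/216 = 9/25
P(Y=1 | obs) = 2/27 / 25/216 = 16/25
argmax = 1

argmax_v P(Y = v | obs) = 1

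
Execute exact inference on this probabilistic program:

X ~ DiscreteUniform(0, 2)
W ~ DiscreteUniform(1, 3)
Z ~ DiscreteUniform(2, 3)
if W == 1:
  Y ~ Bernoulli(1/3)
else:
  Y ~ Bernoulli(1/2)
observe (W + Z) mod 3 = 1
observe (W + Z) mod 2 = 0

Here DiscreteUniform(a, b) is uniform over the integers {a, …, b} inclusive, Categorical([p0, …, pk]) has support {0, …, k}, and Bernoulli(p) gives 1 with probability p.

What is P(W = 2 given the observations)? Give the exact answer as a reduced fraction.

Enumerate traces; 12 have nonzero weight after conditioning:
  (X=0, W=1, Z=3, Y=0) weight 1/27
  (X=0, W=1, Z=3, Y=1) weight 1/54
  (X=0, W=2, Z=2, Y=0) weight 1/36
  (X=0, W=2, Z=2, Y=1) weight 1/36
  (X=1, W=1, Z=3, Y=0) weight 1/27
  (X=1, W=1, Z=3, Y=1) weight 1/54
  (X=1, W=2, Z=2, Y=0) weight 1/36
  (X=1, W=2, Z=2, Y=1) weight 1/36
  … 4 more
Group by W:
  weight(W=1) = 1/6
  weight(W=2) = 1/6
Total weight = 1/6 + 1/6 = 1/3
P(W=1 | obs) = 1/6 / 1/3 = 1/2
P(W=2 | obs) = 1/6 / 1/3 = 1/2

P(W = 2 | obs) = 1/2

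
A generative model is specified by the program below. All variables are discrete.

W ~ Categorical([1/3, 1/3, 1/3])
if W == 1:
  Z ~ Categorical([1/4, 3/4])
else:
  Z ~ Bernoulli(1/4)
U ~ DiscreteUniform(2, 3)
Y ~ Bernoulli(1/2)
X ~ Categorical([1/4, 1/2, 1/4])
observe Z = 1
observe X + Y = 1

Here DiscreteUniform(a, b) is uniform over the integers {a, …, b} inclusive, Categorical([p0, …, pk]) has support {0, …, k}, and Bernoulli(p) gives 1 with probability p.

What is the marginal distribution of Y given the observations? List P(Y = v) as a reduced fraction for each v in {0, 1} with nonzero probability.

Enumerate traces; 12 have nonzero weight after conditioning:
  (W=0, Z=1, U=2, Y=0, X=1) weight 1/96
  (W=0, Z=1, U=2, Y=1, X=0) weight 1/192
  (W=0, Z=1, U=3, Y=0, X=1) weight 1/96
  (W=0, Z=1, U=3, Y=1, X=0) weight 1/192
  (W=1, Z=1, U=2, Y=0, X=1) weight 1/32
  (W=1, Z=1, U=2, Y=1, X=0) weight 1/64
  (W=1, Z=1, U=3, Y=0, X=1) weight 1/32
  (W=1, Z=1, U=3, Y=1, X=0) weight 1/64
  … 4 more
Group by Y:
  weight(Y=0) = 5/48
  weight(Y=1) = 5/96
Total weight = 5/48 + 5/96 = 5/32
P(Y=0 | obs) = 5/48 / 5/32 = 2/3
P(Y=1 | obs) = 5/96 / 5/32 = 1/3

P(Y=0) = 2/3, P(Y=1) = 1/3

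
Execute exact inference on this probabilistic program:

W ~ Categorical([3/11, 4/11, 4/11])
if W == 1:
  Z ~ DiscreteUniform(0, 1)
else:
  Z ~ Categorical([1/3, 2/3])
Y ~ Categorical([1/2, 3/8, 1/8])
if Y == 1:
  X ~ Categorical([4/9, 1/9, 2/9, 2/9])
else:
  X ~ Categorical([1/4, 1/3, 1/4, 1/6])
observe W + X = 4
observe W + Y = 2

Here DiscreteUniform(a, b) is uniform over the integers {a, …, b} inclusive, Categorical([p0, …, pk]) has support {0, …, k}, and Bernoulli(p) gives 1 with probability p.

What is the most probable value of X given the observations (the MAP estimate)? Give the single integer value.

Enumerate traces; 4 have nonzero weight after conditioning:
  (W=1, Z=0, Y=1, X=3) weight 1/66
  (W=1, Z=1, Y=1, X=3) weight 1/66
  (W=2, Z=0, Y=0, X=2) weight 1/66
  (W=2, Z=1, Y=0, X=2) weight 1/33
Group by X:
  weight(X=2) = 1/22
  weight(X=3) = 1/33
Total weight = 1/22 + 1/33 = 5/66
P(X=2 | obs) = 1/22 / 5/66 = 3/5
P(X=3 | obs) = 1/33 / 5/66 = 2/5
argmax = 2

argmax_v P(X = v | obs) = 2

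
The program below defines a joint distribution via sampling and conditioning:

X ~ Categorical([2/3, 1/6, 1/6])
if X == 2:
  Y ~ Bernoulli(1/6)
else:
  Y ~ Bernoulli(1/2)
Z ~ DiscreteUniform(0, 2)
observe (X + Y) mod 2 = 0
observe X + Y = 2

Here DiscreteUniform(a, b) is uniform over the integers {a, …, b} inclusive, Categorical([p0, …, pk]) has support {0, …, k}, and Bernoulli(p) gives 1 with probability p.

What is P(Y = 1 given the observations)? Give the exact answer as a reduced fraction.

Enumerate traces; 6 have nonzero weight after conditioning:
  (X=1, Y=1, Z=0) weight 1/36
  (X=1, Y=1, Z=1) weight 1/36
  (X=1, Y=1, Z=2) weight 1/36
  (X=2, Y=0, Z=0) weight 5/108
  (X=2, Y=0, Z=1) weight 5/108
  (X=2, Y=0, Z=2) weight 5/108
Group by Y:
  weight(Y=0) = 5/36
  weight(Y=1) = 1/12
Total weight = 5/36 + 1/12 = 2/9
P(Y=0 | obs) = 5/36 / 2/9 = 5/8
P(Y=1 | obs) = 1/12 / 2/9 = 3/8

P(Y = 1 | obs) = 3/8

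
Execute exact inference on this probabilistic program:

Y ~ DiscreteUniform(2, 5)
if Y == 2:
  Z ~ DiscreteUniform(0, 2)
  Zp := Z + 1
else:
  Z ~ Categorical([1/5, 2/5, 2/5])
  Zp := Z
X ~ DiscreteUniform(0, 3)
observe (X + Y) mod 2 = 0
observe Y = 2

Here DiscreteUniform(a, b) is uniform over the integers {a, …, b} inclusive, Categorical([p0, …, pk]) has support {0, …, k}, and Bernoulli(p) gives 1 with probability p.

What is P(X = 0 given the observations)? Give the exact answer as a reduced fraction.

Enumerate traces; 6 have nonzero weight after conditioning:
  (Y=2, Z=0, X=0) weight 1/48
  (Y=2, Z=0, X=2) weight 1/48
  (Y=2, Z=1, X=0) weight 1/48
  (Y=2, Z=1, X=2) weight 1/48
  (Y=2, Z=2, X=0) weight 1/48
  (Y=2, Z=2, X=2) weight 1/48
Group by X:
  weight(X=0) = 1/16
  weight(X=2) = 1/16
Total weight = 1/16 + 1/16 = 1/8
P(X=0 | obs) = 1/16 / 1/8 = 1/2
P(X=2 | obs) = 1/16 / 1/8 = 1/2

P(X = 0 | obs) = 1/2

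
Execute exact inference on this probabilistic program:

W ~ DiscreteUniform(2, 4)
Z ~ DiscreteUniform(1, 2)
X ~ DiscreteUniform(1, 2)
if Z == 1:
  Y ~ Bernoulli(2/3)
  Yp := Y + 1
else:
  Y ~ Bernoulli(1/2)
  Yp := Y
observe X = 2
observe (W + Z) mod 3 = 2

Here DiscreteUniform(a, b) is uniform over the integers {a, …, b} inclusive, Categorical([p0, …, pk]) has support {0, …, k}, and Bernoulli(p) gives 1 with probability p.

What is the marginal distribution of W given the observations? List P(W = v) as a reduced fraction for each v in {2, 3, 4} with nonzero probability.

Enumerate traces; 4 have nonzero weight after conditioning:
  (W=3, Z=2, X=2, Y=0) weight 1/24
  (W=3, Z=2, X=2, Y=1) weight 1/24
  (W=4, Z=1, X=2, Y=0) weight 1/36
  (W=4, Z=1, X=2, Y=1) weight 1/18
Group by W:
  weight(W=3) = 1/12
  weight(W=4) = 1/12
Total weight = 1/12 + 1/12 = 1/6
P(W=3 | obs) = 1/12 / 1/6 = 1/2
P(W=4 | obs) = 1/12 / 1/6 = 1/2

P(W=3) = 1/2, P(W=4) = 1/2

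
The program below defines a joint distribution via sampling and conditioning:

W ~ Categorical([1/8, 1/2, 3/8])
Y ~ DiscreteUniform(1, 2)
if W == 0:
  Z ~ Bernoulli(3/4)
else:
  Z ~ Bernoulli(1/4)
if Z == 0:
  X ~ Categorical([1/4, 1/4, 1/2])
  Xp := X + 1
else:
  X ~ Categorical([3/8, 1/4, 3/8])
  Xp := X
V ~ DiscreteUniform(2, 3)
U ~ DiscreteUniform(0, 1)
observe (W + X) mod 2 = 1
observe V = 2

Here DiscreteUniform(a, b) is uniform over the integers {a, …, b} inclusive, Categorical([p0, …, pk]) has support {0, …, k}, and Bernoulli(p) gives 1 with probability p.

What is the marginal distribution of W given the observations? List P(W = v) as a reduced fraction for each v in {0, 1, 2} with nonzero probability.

Enumerate traces; 32 have nonzero weight after conditioning:
  (W=0, Y=1, Z=0, X=1, V=2, U=0) weight 1/1024
  (W=0, Y=1, Z=0, X=1, V=2, U=1) weight 1/1024
  (W=0, Y=1, Z=1, X=1, V=2, U=0) weight 3/1024
  (W=0, Y=1, Z=1, X=1, V=2, U=1) weight 3/1024
  (W=0, Y=2, Z=0, X=1, V=2, U=0) weight 1/1024
  (W=0, Y=2, Z=0, X=1, V=2, U=1) weight 1/1024
  (W=0, Y=2, Z=1, X=1, V=2, U=0) weight 3/1024
  (W=0, Y=2, Z=1, X=1, V=2, U=1) weight 3/1024
  (W=1, Y=1, Z=0, X=0, V=2, U=0) weight 3/256
  (W=2, Y=1, Z=0, X=1, V=2, U=0) weight 9/1024
  … 22 more
Group by W:
  weight(W=0) = 1/64
  weight(W=1) = 3/16
  weight(W=2) = 3/64
Total weight = 1/64 + 3/16 + 3/64 = 1/4
P(W=0 | obs) = 1/64 / 1/4 = 1/16
P(W=1 | obs) = 3/16 / 1/4 = 3/4
P(W=2 | obs) = 3/64 / 1/4 = 3/16

P(W=0) = 1/16, P(W=1) = 3/4, P(W=2) = 3/16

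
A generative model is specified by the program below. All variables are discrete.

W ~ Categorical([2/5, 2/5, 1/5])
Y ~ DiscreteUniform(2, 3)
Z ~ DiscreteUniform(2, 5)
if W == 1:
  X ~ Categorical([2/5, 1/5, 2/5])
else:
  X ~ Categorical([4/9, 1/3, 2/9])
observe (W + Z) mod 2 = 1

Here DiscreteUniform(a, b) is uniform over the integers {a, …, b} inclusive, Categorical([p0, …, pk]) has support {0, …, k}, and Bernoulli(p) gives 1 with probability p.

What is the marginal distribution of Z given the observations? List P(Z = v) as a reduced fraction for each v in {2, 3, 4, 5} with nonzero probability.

Enumerate traces; 36 have nonzero weight after conditioning:
  (W=0, Y=2, Z=3, X=0) weight 1/45
  (W=0, Y=2, Z=3, X=1) weight 1/60
  (W=0, Y=2, Z=3, X=2) weight 1/90
  (W=0, Y=2, Z=5, X=0) weight 1/45
  (W=0, Y=2, Z=5, X=1) weight 1/60
  (W=0, Y=2, Z=5, X=2) weight 1/90
  (W=0, Y=3, Z=3, X=0) weight 1/45
  (W=0, Y=3, Z=3, X=1) weight 1/60
  (W=1, Y=2, Z=2, X=0) weight 1/50
  (W=1, Y=2, Z=4, X=0) weight 1/50
  … 26 more
Group by Z:
  weight(Z=2) = 1/10
  weight(Z=3) = 3/20
  weight(Z=4) = 1/10
  weight(Z=5) = 3/20
Total weight = 1/10 + 3/20 + 1/10 + 3/20 = 1/2
P(Z=2 | obs) = 1/10 / 1/2 = 1/5
P(Z=3 | obs) = 3/20 / 1/2 = 3/10
P(Z=4 | obs) = 1/10 / 1/2 = 1/5
P(Z=5 | obs) = 3/20 / 1/2 = 3/10

P(Z=2) = 1/5, P(Z=3) = 3/10, P(Z=4) = 1/5, P(Z=5) = 3/10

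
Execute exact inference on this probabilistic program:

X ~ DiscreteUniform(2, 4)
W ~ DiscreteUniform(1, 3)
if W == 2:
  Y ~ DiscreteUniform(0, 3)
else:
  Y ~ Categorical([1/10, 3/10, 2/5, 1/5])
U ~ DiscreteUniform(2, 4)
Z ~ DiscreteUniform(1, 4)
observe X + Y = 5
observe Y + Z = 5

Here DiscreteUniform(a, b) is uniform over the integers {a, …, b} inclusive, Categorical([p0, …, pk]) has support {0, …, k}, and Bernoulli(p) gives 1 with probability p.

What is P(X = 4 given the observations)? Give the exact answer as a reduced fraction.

Enumerate traces; 27 have nonzero weight after conditioning:
  (X=2, W=1, Y=3, U=2, Z=2) weight 1/540
  (X=2, W=1, Y=3, U=3, Z=2) weight 1/540
  (X=2, W=1, Y=3, U=4, Z=2) weight 1/540
  (X=2, W=2, Y=3, U=2, Z=2) weight 1/432
  (X=2, W=2, Y=3, U=3, Z=2) weight 1/432
  (X=2, W=2, Y=3, U=4, Z=2) weight 1/432
  (X=2, W=3, Y=3, U=2, Z=2) weight 1/540
  (X=2, W=3, Y=3, U=3, Z=2) weight 1/540
  (X=3, W=1, Y=2, U=2, Z=3) weight 1/270
  (X=4, W=1, Y=1, U=2, Z=4) weight 1/360
  … 17 more
Group by X:
  weight(X=2) = 13/720
  weight(X=3) = 7/240
  weight(X=4) = 17/720
Total weight = 13/720 + 7/240 + 17/720 = 17/240
P(X=2 | obs) = 13/720 / 17/240 = 13/51
P(X=3 | obs) = 7/240 / 17/240 = 7/17
P(X=4 | obs) = 17/720 / 17/240 = 1/3

P(X = 4 | obs) = 1/3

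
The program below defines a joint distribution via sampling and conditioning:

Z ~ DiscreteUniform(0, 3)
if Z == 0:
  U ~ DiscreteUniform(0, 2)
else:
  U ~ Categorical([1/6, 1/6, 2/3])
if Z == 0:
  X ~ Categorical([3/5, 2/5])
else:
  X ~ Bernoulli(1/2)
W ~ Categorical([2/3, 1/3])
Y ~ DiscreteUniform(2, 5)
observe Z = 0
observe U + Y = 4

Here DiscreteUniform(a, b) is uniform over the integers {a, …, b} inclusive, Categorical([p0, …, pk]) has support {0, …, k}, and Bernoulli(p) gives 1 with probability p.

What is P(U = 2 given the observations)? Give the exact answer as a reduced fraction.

P(U = 2 | obs) = 1/3

Enumerate traces; 12 have nonzero weight after conditioning:
  (Z=0, U=0, X=0, W=0, Y=4) weight 1/120
  (Z=0, U=0, X=0, W=1, Y=4) weight 1/240
  (Z=0, U=0, X=1, W=0, Y=4) weight 1/180
  (Z=0, U=0, X=1, W=1, Y=4) weight 1/360
  (Z=0, U=1, X=0, W=0, Y=3) weight 1/120
  (Z=0, U=1, X=0, W=1, Y=3) weight 1/240
  (Z=0, U=1, X=1, W=0, Y=3) weight 1/180
  (Z=0, U=1, X=1, W=1, Y=3) weight 1/360
  (Z=0, U=2, X=0, W=0, Y=2) weight 1/120
  … 3 more
Group by U:
  weight(U=0) = 1/48
  weight(U=1) = 1/48
  weight(U=2) = 1/48
Total weight = 1/48 + 1/48 + 1/48 = 1/16
P(U=0 | obs) = 1/48 / 1/16 = 1/3
P(U=1 | obs) = 1/48 / 1/16 = 1/3
P(U=2 | obs) = 1/48 / 1/16 = 1/3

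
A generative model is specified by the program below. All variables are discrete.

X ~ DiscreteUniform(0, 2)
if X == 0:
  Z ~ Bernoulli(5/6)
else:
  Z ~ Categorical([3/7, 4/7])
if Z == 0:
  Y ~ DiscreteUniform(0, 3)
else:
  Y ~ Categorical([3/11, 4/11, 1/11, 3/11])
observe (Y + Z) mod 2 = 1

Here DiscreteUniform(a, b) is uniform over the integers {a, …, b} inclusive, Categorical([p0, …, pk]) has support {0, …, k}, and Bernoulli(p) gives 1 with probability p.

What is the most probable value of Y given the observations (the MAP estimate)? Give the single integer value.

argmax_v P(Y = v | obs) = 0

Enumerate traces; 12 have nonzero weight after conditioning:
  (X=0, Z=0, Y=1) weight 1/72
  (X=0, Z=0, Y=3) weight 1/72
  (X=0, Z=1, Y=0) weight 5/66
  (X=0, Z=1, Y=2) weight 5/198
  (X=1, Z=0, Y=1) weight 1/28
  (X=1, Z=0, Y=3) weight 1/28
  (X=1, Z=1, Y=0) weight 4/77
  (X=1, Z=1, Y=2) weight 4/231
  … 4 more
Group by Y:
  weight(Y=0) = 83/462
  weight(Y=1) = 43/504
  weight(Y=2) = 83/1386
  weight(Y=3) = 43/504
Total weight = 83/462 + 43/504 + 83/1386 + 43/504 = 379/924
P(Y=0 | obs) = 83/462 / 379/924 = 166/379
P(Y=1 | obs) = 43/504 / 379/924 = 473/2274
P(Y=2 | obs) = 83/1386 / 379/924 = 166/1137
P(Y=3 | obs) = 43/504 / 379/924 = 473/2274
argmax = 0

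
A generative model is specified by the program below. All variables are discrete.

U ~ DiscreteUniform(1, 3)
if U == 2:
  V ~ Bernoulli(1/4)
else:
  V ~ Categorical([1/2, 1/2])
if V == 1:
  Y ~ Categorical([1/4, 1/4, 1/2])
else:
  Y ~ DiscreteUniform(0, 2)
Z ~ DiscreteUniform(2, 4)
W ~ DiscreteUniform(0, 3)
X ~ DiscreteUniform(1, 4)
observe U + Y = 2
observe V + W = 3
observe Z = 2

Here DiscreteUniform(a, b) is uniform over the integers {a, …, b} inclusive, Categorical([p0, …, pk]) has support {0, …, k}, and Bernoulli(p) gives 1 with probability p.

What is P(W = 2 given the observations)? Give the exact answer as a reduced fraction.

P(W = 2 | obs) = 9/29

Enumerate traces; 16 have nonzero weight after conditioning:
  (U=1, V=0, Y=1, Z=2, W=3, X=1) weight 1/864
  (U=1, V=0, Y=1, Z=2, W=3, X=2) weight 1/864
  (U=1, V=0, Y=1, Z=2, W=3, X=3) weight 1/864
  (U=1, V=0, Y=1, Z=2, W=3, X=4) weight 1/864
  (U=1, V=1, Y=1, Z=2, W=2, X=1) weight 1/1152
  (U=1, V=1, Y=1, Z=2, W=2, X=2) weight 1/1152
  (U=1, V=1, Y=1, Z=2, W=2, X=3) weight 1/1152
  (U=1, V=1, Y=1, Z=2, W=2, X=4) weight 1/1152
  … 8 more
Group by W:
  weight(W=2) = 1/192
  weight(W=3) = 5/432
Total weight = 1/192 + 5/432 = 29/1728
P(W=2 | obs) = 1/192 / 29/1728 = 9/29
P(W=3 | obs) = 5/432 / 29/1728 = 20/29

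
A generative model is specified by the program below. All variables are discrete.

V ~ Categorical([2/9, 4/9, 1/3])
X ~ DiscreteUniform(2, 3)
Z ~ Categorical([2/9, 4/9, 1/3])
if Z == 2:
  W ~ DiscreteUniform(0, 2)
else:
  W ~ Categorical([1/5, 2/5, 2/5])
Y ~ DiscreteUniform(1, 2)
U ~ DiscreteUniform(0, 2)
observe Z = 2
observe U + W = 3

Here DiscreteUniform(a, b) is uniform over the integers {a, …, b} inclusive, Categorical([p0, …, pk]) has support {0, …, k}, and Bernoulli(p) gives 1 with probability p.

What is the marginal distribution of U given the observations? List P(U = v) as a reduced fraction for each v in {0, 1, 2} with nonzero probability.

P(U=1) = 1/2, P(U=2) = 1/2

Enumerate traces; 24 have nonzero weight after conditioning:
  (V=0, X=2, Z=2, W=1, Y=1, U=2) weight 1/486
  (V=0, X=2, Z=2, W=1, Y=2, U=2) weight 1/486
  (V=0, X=2, Z=2, W=2, Y=1, U=1) weight 1/486
  (V=0, X=2, Z=2, W=2, Y=2, U=1) weight 1/486
  (V=0, X=3, Z=2, W=1, Y=1, U=2) weight 1/486
  (V=0, X=3, Z=2, W=1, Y=2, U=2) weight 1/486
  (V=0, X=3, Z=2, W=2, Y=1, U=1) weight 1/486
  (V=0, X=3, Z=2, W=2, Y=2, U=1) weight 1/486
  … 16 more
Group by U:
  weight(U=1) = 1/27
  weight(U=2) = 1/27
Total weight = 1/27 + 1/27 = 2/27
P(U=1 | obs) = 1/27 / 2/27 = 1/2
P(U=2 | obs) = 1/27 / 2/27 = 1/2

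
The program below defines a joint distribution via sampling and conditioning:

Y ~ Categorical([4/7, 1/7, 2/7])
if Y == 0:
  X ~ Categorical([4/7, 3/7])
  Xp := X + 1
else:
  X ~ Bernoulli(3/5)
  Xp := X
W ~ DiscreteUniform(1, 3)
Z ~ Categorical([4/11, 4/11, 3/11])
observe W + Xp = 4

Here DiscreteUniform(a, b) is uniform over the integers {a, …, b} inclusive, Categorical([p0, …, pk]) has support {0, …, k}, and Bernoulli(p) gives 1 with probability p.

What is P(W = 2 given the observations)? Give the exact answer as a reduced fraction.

P(W = 2 | obs) = 60/203

Enumerate traces; 12 have nonzero weight after conditioning:
  (Y=0, X=0, W=3, Z=0) weight 64/1617
  (Y=0, X=0, W=3, Z=1) weight 64/1617
  (Y=0, X=0, W=3, Z=2) weight 16/539
  (Y=0, X=1, W=2, Z=0) weight 16/539
  (Y=0, X=1, W=2, Z=1) weight 16/539
  (Y=0, X=1, W=2, Z=2) weight 12/539
  (Y=1, X=1, W=3, Z=0) weight 4/385
  (Y=1, X=1, W=3, Z=1) weight 4/385
  … 4 more
Group by W:
  weight(W=2) = 4/49
  weight(W=3) = 143/735
Total weight = 4/49 + 143/735 = 29/105
P(W=2 | obs) = 4/49 / 29/105 = 60/203
P(W=3 | obs) = 143/735 / 29/105 = 143/203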